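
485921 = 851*571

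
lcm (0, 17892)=0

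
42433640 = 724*58610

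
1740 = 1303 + 437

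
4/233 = 4/233 = 0.02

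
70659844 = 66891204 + 3768640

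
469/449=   469/449= 1.04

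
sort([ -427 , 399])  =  [ - 427,399]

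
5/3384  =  5/3384 = 0.00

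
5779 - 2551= 3228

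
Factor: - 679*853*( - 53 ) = 7^1 *53^1*97^1*853^1 = 30696911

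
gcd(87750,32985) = 45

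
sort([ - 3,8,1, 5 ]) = [ - 3,1,5,8 ] 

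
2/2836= 1/1418 = 0.00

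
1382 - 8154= -6772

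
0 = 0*67460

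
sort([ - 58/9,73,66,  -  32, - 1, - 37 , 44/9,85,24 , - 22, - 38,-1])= [-38, - 37, - 32,- 22, - 58/9, - 1,-1,44/9,24,66,73,85]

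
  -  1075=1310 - 2385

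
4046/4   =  2023/2 = 1011.50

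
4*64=256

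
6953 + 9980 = 16933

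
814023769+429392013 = 1243415782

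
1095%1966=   1095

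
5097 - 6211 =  - 1114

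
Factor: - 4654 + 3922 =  - 2^2*3^1*61^1=-732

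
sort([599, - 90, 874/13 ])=[- 90,874/13,599]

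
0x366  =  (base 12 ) 606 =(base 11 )721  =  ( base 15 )3D0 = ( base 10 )870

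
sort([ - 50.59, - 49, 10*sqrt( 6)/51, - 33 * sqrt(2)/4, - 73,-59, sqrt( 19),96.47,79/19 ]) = [ - 73 , - 59, - 50.59, - 49, - 33*sqrt( 2 ) /4, 10*sqrt(6)/51,79/19, sqrt( 19 ) , 96.47]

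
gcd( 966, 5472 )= 6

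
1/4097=1/4097 = 0.00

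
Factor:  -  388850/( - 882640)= 3535/8024=2^( - 3) * 5^1*7^1*17^( - 1 )*59^ ( - 1)*101^1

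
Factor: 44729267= 11^1* 67^1*137^1* 443^1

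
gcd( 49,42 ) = 7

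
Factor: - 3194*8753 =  - 27957082 = -2^1*1597^1*8753^1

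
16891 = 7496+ 9395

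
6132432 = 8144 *753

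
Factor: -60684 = -2^2*3^1*13^1*389^1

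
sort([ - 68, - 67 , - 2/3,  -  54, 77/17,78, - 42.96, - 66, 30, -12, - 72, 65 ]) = [ - 72, - 68, - 67, - 66, - 54 , - 42.96, - 12, - 2/3,77/17, 30, 65,78]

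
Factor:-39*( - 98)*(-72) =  - 2^4*3^3*7^2*13^1 = - 275184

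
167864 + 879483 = 1047347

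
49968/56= 892 + 2/7 = 892.29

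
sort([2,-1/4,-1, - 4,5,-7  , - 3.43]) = [ - 7, - 4, - 3.43, - 1, - 1/4,2, 5 ]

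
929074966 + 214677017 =1143751983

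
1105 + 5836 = 6941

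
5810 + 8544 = 14354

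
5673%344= 169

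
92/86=46/43 = 1.07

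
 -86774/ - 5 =86774/5 = 17354.80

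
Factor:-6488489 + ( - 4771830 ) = -11260319 =-7^1*1608617^1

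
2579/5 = 515 + 4/5 = 515.80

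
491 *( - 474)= - 232734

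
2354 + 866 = 3220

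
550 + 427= 977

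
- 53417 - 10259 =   -  63676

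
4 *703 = 2812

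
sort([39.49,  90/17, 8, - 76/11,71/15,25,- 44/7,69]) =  [-76/11, - 44/7,71/15,90/17,8, 25 , 39.49, 69] 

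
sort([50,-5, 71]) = [ -5,50, 71]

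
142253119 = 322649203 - 180396084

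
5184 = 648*8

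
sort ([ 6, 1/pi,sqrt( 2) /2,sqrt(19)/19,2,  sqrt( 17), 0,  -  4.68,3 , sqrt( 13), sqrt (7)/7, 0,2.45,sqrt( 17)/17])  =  [ - 4.68,0,0, sqrt( 19) /19,sqrt( 17 ) /17,1/pi,sqrt(7)/7, sqrt( 2 )/2,2,2.45, 3,sqrt (13), sqrt(17), 6 ] 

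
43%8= 3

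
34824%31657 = 3167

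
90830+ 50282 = 141112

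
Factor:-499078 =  - 2^1*249539^1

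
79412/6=13235 + 1/3 = 13235.33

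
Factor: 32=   2^5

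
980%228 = 68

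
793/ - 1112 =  - 1+ 319/1112 = - 0.71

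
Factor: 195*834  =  162630 = 2^1*3^2*5^1*13^1*139^1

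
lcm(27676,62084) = 2297108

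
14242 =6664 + 7578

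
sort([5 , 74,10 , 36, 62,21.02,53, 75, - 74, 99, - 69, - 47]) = [-74, - 69, - 47, 5,10, 21.02, 36,53,62,  74,75 , 99 ] 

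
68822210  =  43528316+25293894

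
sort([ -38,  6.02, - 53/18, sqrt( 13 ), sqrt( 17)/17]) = [ - 38, - 53/18, sqrt(17 )/17, sqrt( 13 ), 6.02]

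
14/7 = 2 = 2.00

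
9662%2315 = 402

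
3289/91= 253/7= 36.14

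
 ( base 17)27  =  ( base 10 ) 41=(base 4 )221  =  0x29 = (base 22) 1j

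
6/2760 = 1/460 = 0.00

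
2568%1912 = 656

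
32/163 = 32/163 = 0.20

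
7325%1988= 1361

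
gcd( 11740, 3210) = 10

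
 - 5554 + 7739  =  2185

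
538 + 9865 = 10403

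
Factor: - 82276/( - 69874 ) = 41138/34937 = 2^1 * 7^( - 2 )*23^(-1 )*31^( - 1)*67^1*307^1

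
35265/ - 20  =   - 1764 + 3/4= - 1763.25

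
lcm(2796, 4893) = 19572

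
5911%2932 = 47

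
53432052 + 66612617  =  120044669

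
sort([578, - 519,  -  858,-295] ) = [ - 858, - 519,- 295,578]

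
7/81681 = 7/81681 = 0.00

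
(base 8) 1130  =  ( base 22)156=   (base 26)n2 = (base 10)600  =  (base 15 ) 2A0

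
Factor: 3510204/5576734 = 1755102/2788367 = 2^1 * 3^1 *292517^1*2788367^ (- 1 ) 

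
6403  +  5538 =11941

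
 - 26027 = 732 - 26759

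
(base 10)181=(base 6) 501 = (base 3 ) 20201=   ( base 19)9a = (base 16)b5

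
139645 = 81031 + 58614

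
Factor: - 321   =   - 3^1*107^1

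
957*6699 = 6410943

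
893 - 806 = 87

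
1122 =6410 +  - 5288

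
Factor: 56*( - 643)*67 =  - 2^3*7^1 * 67^1 * 643^1 = - 2412536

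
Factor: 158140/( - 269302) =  - 79070/134651 = - 2^1*5^1*11^( - 1 ) *7907^1* 12241^( - 1)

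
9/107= 9/107= 0.08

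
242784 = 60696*4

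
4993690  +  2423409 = 7417099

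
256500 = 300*855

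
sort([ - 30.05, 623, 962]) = [- 30.05,623, 962]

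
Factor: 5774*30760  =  2^4*5^1 * 769^1*2887^1 = 177608240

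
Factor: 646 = 2^1*17^1*19^1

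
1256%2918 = 1256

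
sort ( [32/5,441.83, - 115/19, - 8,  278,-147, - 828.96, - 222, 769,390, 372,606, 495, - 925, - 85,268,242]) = [ - 925, - 828.96,-222, - 147,-85 , - 8, - 115/19, 32/5,242,268,278,372,390,441.83, 495,606 , 769 ]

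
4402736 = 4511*976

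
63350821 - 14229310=49121511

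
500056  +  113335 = 613391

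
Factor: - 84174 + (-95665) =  - 11^1*16349^1 = - 179839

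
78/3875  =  78/3875 = 0.02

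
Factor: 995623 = 995623^1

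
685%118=95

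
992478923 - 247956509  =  744522414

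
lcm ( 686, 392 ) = 2744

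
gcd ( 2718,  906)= 906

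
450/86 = 225/43 = 5.23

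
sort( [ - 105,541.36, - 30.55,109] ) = [ - 105,-30.55,109, 541.36] 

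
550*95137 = 52325350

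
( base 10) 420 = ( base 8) 644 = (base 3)120120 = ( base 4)12210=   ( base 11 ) 352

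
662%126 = 32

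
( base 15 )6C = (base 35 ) 2w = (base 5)402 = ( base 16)66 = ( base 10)102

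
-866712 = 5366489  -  6233201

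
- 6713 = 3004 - 9717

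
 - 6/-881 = 6/881 = 0.01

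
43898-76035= -32137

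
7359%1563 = 1107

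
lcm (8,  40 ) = 40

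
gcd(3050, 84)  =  2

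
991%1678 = 991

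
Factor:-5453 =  - 7^1*19^1 *41^1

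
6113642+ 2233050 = 8346692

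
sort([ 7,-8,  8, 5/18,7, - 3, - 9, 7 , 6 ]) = [ - 9, - 8, - 3, 5/18, 6, 7,  7, 7,  8]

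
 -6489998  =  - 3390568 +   -  3099430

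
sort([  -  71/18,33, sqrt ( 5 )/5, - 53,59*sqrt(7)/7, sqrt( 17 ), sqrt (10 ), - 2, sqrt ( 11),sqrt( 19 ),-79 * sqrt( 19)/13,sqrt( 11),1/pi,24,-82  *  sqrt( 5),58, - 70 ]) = [ - 82*sqrt( 5),-70, - 53, - 79*sqrt(19 ) /13,-71/18, -2,1/pi,sqrt ( 5) /5, sqrt(10),sqrt (11) , sqrt( 11 ),sqrt(17 ), sqrt ( 19),59* sqrt( 7)/7,24,33,58]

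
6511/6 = 6511/6 = 1085.17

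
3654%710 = 104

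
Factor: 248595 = 3^1*5^1*16573^1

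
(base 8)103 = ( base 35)1W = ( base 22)31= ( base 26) 2F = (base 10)67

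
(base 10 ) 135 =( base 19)72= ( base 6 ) 343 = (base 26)55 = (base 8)207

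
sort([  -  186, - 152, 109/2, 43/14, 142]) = [ - 186, - 152,  43/14, 109/2, 142 ] 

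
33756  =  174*194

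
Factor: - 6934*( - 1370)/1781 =69340/13 = 2^2* 5^1*13^( - 1)*3467^1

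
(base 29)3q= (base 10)113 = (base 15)78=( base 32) 3H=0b1110001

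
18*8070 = 145260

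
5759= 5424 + 335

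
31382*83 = 2604706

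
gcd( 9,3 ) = 3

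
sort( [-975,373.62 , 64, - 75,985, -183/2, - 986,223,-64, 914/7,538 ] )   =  [ - 986, -975, - 183/2, -75, -64,64, 914/7,223,373.62,538,985 ] 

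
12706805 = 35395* 359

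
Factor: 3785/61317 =3^( - 4)*5^1 = 5/81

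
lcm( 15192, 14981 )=1078632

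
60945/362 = 168 + 129/362 = 168.36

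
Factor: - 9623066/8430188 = -4811533/4215094 = - 2^(-1 )*13^( -1)*162119^( - 1) *4811533^1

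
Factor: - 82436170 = -2^1*5^1*8243617^1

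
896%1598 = 896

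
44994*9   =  404946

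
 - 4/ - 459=4/459= 0.01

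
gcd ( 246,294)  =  6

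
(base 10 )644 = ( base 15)2ce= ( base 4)22010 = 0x284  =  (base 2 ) 1010000100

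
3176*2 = 6352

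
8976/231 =38 + 6/7 = 38.86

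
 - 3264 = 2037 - 5301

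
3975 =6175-2200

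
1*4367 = 4367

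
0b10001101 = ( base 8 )215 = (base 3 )12020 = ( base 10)141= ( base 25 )5G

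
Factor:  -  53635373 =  - 11^1*4875943^1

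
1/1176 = 1/1176 = 0.00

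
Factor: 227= 227^1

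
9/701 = 9/701  =  0.01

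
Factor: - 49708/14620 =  - 5^ ( - 1 )*17^1 =- 17/5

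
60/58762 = 30/29381 = 0.00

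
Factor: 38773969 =13^1*1019^1* 2927^1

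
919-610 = 309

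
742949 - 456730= 286219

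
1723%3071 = 1723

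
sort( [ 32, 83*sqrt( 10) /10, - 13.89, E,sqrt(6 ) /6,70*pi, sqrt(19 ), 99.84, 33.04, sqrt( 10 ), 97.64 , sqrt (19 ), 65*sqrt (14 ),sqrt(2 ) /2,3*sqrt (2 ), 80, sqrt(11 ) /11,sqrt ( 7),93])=[ - 13.89,sqrt(11)/11, sqrt (6)/6, sqrt(2 )/2, sqrt ( 7 ),E, sqrt( 10),3*sqrt( 2),  sqrt( 19 ), sqrt(19 ),83*sqrt(10)/10,32, 33.04, 80,  93,97.64, 99.84,70 * pi,65*sqrt( 14)]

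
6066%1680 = 1026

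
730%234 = 28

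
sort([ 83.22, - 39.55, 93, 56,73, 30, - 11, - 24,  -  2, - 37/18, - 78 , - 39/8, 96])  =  [ - 78, - 39.55, - 24,-11, - 39/8, - 37/18, - 2,30, 56, 73,83.22, 93,96]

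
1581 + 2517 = 4098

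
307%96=19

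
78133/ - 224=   -  78133/224 = - 348.81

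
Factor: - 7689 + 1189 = -2^2*5^3*13^1 =- 6500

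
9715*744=7227960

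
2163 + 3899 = 6062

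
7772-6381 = 1391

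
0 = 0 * 48173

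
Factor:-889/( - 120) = 2^ ( - 3)*3^( - 1) * 5^( -1) * 7^1 * 127^1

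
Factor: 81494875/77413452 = 2^( - 2)*3^(-1 )*5^3*7^1*11^1*8467^1 * 6451121^(-1 )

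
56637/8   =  7079 + 5/8 = 7079.62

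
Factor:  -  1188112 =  - 2^4*74257^1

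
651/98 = 93/14 = 6.64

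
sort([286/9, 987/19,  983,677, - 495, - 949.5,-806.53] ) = [ - 949.5, - 806.53,-495, 286/9, 987/19,677,983] 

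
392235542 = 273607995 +118627547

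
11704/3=3901+1/3  =  3901.33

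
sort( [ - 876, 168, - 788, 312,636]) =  [  -  876,  -  788, 168,312, 636 ]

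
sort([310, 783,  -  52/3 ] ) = [-52/3 , 310, 783 ]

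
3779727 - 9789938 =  - 6010211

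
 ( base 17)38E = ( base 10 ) 1017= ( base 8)1771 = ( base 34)TV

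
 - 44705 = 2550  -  47255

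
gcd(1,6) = 1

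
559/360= 559/360 =1.55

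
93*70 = 6510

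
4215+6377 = 10592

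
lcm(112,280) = 560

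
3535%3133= 402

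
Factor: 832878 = 2^1*3^2 * 46271^1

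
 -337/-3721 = 337/3721 = 0.09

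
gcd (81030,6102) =6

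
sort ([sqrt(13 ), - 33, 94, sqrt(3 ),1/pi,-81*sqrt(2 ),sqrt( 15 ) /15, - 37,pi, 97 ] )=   [ - 81*sqrt(2) , - 37, - 33,sqrt( 15 ) /15,1/pi,sqrt(3 ),  pi,  sqrt (13), 94,97] 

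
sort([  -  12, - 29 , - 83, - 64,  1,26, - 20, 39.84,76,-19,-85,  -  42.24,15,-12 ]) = [-85, - 83, - 64, - 42.24,-29, - 20, - 19,-12, - 12,1, 15 , 26,39.84, 76] 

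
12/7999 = 12/7999=0.00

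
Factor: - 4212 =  - 2^2*3^4*13^1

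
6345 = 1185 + 5160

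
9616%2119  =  1140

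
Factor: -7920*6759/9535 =-2^4*3^4*11^1 * 751^1*1907^(-1) = - 10706256/1907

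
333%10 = 3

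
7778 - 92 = 7686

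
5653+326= 5979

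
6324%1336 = 980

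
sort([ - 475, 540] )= [ - 475,540 ] 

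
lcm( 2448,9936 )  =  168912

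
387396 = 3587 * 108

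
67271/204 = 329 + 155/204=329.76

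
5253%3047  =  2206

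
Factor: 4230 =2^1*3^2*5^1 * 47^1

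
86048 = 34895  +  51153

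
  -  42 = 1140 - 1182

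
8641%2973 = 2695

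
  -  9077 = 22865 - 31942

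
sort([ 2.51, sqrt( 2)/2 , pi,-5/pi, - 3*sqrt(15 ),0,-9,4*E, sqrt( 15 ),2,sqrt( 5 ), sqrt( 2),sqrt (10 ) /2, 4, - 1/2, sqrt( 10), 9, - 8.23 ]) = [ - 3*sqrt( 15) ,-9,  -  8.23, - 5/pi, - 1/2,0, sqrt(2)/2,  sqrt( 2 ), sqrt( 10 ) /2, 2 , sqrt (5),2.51,pi,sqrt( 10), sqrt(15),4,9,  4*E ]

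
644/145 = 644/145 = 4.44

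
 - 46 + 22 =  -24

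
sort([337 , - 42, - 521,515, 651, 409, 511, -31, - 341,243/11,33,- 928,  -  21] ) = [-928, - 521, -341, - 42, - 31, - 21, 243/11, 33,337,409,511,515,651]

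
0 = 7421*0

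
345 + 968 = 1313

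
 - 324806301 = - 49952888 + - 274853413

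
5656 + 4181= 9837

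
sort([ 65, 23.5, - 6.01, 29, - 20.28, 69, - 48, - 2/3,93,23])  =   [ - 48,  -  20.28, - 6.01,- 2/3,23, 23.5,29,65,69, 93]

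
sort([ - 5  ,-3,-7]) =[ - 7,-5,  -  3]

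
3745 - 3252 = 493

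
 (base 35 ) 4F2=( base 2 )1010100110011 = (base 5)133202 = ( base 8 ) 12463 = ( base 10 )5427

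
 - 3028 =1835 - 4863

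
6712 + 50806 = 57518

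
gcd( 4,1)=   1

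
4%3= 1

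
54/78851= 54/78851  =  0.00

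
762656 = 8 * 95332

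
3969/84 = 47 + 1/4 = 47.25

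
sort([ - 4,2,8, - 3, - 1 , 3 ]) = [ - 4, - 3, - 1,  2, 3,8 ] 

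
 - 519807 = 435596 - 955403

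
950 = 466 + 484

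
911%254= 149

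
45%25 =20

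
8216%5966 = 2250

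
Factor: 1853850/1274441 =2^1*3^1*5^2*7^( - 2 )*17^1* 31^( - 1)*727^1*839^(-1 ) 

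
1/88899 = 1/88899=0.00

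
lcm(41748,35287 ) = 2964108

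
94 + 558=652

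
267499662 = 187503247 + 79996415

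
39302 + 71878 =111180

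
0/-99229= 0/1=-0.00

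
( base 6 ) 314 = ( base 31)3P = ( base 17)6G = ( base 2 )1110110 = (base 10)118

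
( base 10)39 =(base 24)1f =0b100111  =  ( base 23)1g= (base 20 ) 1J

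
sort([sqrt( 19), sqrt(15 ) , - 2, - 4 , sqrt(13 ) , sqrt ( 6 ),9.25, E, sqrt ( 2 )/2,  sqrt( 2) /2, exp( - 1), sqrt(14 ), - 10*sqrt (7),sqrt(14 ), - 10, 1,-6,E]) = [ - 10*sqrt(7 ), - 10, - 6, -4, - 2 , exp ( - 1 ), sqrt(2)/2, sqrt(2)/2,1,sqrt ( 6) , E, E, sqrt( 13) , sqrt( 14 ), sqrt(14), sqrt(15 ), sqrt( 19 ), 9.25]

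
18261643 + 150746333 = 169007976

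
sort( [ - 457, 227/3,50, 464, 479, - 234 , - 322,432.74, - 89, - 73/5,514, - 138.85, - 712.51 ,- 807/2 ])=[-712.51, - 457 , - 807/2, - 322,  -  234,- 138.85,-89, - 73/5,50, 227/3,  432.74,464,479, 514] 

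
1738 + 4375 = 6113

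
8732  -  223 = 8509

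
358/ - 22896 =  - 1+11269/11448 = - 0.02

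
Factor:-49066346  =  -2^1*7^2*500677^1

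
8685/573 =2895/191 = 15.16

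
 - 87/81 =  -2 + 25/27  =  - 1.07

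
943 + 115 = 1058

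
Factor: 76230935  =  5^1*11^1*83^1*16699^1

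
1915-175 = 1740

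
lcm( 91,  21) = 273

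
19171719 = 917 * 20907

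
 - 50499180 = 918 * ( - 55010)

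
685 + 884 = 1569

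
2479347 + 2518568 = 4997915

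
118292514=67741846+50550668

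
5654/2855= 1+2799/2855 = 1.98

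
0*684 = 0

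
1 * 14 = 14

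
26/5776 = 13/2888 = 0.00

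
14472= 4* 3618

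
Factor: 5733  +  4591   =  2^2*29^1*89^1 = 10324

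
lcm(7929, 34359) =103077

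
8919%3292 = 2335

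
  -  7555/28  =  -7555/28 =-  269.82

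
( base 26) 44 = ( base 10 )108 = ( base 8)154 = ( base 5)413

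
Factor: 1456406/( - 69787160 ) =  - 728203/34893580 = -2^( - 2)*5^( - 1) * 7^1 * 23^1 * 4523^1 * 1744679^ ( -1) 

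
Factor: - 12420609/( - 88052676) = 4140203/29350892 = 2^( - 2)*499^1 *8297^1 * 7337723^( - 1 )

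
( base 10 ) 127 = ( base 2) 1111111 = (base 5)1002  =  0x7f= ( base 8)177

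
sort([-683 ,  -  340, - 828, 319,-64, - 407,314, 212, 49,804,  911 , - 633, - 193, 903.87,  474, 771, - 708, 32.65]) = [ - 828,- 708,-683  , - 633, - 407,- 340,  -  193, - 64 , 32.65,49,212,  314, 319,474, 771, 804, 903.87,911 ] 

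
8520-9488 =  - 968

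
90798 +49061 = 139859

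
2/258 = 1/129 = 0.01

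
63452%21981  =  19490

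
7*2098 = 14686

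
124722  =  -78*( - 1599 )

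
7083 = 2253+4830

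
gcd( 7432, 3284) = 4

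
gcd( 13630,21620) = 470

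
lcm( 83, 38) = 3154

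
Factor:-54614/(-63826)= 83/97 = 83^1*97^(  -  1 ) 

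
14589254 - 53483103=-38893849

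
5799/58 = 99  +  57/58 = 99.98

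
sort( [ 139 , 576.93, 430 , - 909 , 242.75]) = [ - 909, 139,242.75, 430,576.93 ] 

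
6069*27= 163863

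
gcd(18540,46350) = 9270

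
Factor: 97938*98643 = 2^1*3^3*131^1*251^1 * 5441^1 = 9660898134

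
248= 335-87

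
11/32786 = 11/32786 = 0.00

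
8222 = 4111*2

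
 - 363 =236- 599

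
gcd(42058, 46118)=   2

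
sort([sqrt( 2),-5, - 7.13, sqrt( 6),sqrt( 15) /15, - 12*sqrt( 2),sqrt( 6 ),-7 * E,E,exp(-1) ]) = [-7*E,-12*sqrt(2), - 7.13 ,  -  5,sqrt( 15) /15, exp(- 1 ), sqrt(2 ), sqrt( 6),  sqrt( 6) , E]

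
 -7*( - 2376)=16632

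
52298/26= 26149/13  =  2011.46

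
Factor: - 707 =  -7^1*101^1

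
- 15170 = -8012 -7158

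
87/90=29/30= 0.97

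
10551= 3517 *3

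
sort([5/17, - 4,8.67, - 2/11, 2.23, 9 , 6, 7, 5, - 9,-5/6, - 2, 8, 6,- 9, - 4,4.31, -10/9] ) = [ - 9, - 9, - 4, - 4, -2, -10/9, - 5/6, - 2/11,5/17,  2.23, 4.31, 5,6, 6,7, 8, 8.67, 9] 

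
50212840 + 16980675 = 67193515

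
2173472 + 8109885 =10283357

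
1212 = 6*202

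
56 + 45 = 101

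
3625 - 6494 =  - 2869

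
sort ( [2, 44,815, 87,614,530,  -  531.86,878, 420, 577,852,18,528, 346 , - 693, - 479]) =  [ - 693,  -  531.86, - 479, 2, 18, 44, 87,  346,420, 528,530,577,614,815, 852 , 878 ] 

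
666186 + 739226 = 1405412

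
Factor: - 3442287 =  -3^1*19^1*131^1*461^1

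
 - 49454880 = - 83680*591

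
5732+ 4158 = 9890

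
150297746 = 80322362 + 69975384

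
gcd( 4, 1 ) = 1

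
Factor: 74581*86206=6429329686 = 2^1*13^1 * 5737^1*43103^1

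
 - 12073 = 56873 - 68946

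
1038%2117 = 1038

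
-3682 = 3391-7073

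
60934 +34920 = 95854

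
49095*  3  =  147285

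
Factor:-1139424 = - 2^5*3^1*11^1*13^1*83^1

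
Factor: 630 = 2^1*3^2*5^1*7^1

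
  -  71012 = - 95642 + 24630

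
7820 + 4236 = 12056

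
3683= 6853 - 3170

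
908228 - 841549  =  66679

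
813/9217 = 813/9217 =0.09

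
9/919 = 9/919 =0.01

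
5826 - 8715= - 2889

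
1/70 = 1/70 =0.01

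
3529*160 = 564640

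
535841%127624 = 25345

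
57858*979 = 56642982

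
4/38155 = 4/38155= 0.00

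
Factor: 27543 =3^1* 9181^1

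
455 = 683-228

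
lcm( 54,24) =216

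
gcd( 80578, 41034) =2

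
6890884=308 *22373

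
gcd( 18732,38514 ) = 42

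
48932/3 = 16310+2/3= 16310.67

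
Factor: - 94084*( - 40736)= 2^7*19^1*43^1*67^1*547^1 = 3832605824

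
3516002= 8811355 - 5295353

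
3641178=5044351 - 1403173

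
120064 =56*2144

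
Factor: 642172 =2^2*37^1*4339^1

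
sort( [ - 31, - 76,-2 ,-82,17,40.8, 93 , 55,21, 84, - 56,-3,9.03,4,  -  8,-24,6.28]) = [-82 , - 76 , - 56, - 31,-24,- 8, - 3, - 2,4, 6.28,9.03  ,  17 , 21 , 40.8,55, 84,93 ]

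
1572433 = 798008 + 774425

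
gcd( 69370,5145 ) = 35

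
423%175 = 73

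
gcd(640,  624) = 16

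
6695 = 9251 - 2556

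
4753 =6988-2235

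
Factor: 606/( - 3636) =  - 2^( - 1)*3^ ( - 1 ) = - 1/6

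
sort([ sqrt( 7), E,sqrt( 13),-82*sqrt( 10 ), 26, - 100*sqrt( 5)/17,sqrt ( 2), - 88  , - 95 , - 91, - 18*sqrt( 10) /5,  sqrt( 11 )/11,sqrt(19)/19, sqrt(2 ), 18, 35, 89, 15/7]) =[-82*sqrt( 10), -95, - 91, - 88, - 100*sqrt( 5 )/17,  -  18*sqrt( 10)/5, sqrt( 19) /19,sqrt( 11) /11, sqrt( 2 ), sqrt(2), 15/7 , sqrt( 7 ), E, sqrt( 13 ),18 , 26, 35, 89]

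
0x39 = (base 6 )133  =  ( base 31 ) 1q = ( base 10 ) 57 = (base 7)111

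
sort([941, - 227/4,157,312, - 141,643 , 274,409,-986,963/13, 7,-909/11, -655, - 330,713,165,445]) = [-986,-655, - 330, - 141, - 909/11, - 227/4, 7, 963/13,  157, 165,  274,312, 409,445,643,713,941]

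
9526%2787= 1165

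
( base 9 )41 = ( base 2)100101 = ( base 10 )37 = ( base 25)1C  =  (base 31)16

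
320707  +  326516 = 647223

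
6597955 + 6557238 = 13155193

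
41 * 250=10250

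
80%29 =22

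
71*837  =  59427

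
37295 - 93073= - 55778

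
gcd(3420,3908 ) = 4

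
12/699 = 4/233  =  0.02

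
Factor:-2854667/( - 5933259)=3^( - 2) * 857^1*3331^1*659251^ (-1 )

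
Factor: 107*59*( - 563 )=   -  59^1*107^1*563^1 = - 3554219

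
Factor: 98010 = 2^1*3^4*5^1*11^2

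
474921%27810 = 2151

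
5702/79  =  72 + 14/79 = 72.18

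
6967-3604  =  3363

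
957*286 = 273702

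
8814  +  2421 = 11235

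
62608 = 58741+3867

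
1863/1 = 1863 = 1863.00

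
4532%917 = 864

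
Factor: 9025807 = 7^1*1289401^1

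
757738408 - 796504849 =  - 38766441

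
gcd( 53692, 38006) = 62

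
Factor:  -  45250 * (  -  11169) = 2^1 * 3^2*5^3 * 17^1*73^1  *181^1 = 505397250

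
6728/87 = 77  +  1/3 = 77.33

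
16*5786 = 92576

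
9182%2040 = 1022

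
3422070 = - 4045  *( - 846) 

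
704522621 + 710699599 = 1415222220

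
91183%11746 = 8961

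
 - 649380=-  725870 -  -76490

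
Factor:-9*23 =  - 207 = - 3^2*23^1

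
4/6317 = 4/6317 = 0.00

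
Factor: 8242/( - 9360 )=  - 2^ ( - 3 )*3^( - 2 )*5^(  -  1) * 317^1 = -  317/360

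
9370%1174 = 1152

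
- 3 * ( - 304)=912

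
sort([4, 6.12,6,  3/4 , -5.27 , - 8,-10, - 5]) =[ - 10, - 8,  -  5.27, -5,3/4, 4,6,6.12]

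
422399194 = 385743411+36655783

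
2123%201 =113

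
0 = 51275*0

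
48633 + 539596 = 588229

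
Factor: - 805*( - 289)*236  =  54904220 = 2^2*5^1 * 7^1*17^2*23^1*59^1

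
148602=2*74301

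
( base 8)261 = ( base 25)72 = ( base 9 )216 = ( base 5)1202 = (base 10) 177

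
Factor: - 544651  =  -544651^1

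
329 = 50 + 279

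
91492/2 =45746 = 45746.00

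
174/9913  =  174/9913 = 0.02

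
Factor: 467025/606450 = 479/622 =2^( - 1)*311^(  -  1 )*479^1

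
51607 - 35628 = 15979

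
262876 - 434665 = -171789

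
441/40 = 441/40 = 11.03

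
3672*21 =77112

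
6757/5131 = 1+1626/5131 = 1.32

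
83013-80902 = 2111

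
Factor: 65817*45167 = 2972756439 = 3^2*31^2*47^1*71^1*103^1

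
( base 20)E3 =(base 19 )EH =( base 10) 283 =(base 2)100011011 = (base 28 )a3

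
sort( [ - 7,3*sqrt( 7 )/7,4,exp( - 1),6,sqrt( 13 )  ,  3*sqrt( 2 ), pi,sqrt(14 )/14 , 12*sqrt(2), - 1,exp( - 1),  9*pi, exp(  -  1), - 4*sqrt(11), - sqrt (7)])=[ - 4*sqrt( 11), - 7, - sqrt(7), - 1,sqrt(14)/14,exp( - 1), exp( - 1 ), exp ( - 1),3*sqrt( 7)/7,pi, sqrt( 13),4, 3 *sqrt( 2), 6,12*sqrt( 2 ), 9*pi]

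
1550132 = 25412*61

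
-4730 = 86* ( - 55)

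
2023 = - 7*( - 289)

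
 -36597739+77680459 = 41082720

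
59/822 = 59/822 = 0.07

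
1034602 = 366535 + 668067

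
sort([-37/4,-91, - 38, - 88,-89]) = [ - 91,-89, - 88,- 38 , - 37/4 ]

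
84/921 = 28/307 = 0.09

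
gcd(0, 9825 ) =9825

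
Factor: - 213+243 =2^1 * 3^1*5^1= 30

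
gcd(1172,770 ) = 2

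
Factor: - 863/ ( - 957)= 3^( - 1) * 11^( - 1)*29^( - 1 )*863^1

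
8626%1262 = 1054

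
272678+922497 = 1195175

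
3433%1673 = 87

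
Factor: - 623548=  - 2^2*155887^1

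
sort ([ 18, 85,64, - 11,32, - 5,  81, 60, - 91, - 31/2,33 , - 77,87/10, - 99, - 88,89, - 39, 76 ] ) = [ - 99 , - 91,-88, - 77, - 39,  -  31/2, - 11, - 5,87/10,18,32, 33,60,64,76 , 81,85,  89 ]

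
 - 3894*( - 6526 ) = 25412244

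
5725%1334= 389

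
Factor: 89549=149^1*601^1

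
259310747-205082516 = 54228231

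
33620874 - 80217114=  - 46596240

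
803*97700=78453100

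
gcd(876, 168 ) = 12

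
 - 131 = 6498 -6629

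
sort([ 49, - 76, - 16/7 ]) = [ - 76, - 16/7,49 ]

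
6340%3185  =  3155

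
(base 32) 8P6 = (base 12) 525A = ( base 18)19dg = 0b10001100100110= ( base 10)8998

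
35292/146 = 241+ 53/73=241.73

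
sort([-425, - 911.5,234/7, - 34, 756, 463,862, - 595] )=[-911.5, - 595, - 425,-34,234/7,463,756,862]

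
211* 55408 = 11691088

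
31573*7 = 221011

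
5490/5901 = 1830/1967 = 0.93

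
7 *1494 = 10458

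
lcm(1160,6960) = 6960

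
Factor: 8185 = 5^1 * 1637^1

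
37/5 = 37/5 = 7.40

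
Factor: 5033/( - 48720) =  -719/6960 = -2^( - 4)*3^( -1 ) * 5^(-1 )* 29^( - 1 )*719^1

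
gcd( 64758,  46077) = 3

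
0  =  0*564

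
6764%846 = 842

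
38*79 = 3002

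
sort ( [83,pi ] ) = [ pi,83 ] 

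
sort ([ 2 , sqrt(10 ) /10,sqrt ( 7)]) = [sqrt(10 ) /10  ,  2,sqrt (7)]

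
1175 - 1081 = 94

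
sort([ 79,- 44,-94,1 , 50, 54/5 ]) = [ - 94,  -  44,1,54/5,  50, 79 ] 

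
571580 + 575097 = 1146677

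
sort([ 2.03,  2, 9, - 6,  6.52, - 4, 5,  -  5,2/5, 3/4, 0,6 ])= [ -6, - 5, - 4,0, 2/5,3/4, 2, 2.03,5,6, 6.52, 9 ]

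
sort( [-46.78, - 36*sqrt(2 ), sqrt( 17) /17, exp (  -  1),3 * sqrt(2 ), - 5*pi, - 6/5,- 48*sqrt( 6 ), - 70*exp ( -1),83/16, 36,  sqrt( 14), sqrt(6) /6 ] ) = [ - 48*sqrt( 6 ), - 36*sqrt( 2), - 46.78, - 70*exp( - 1), - 5*pi, - 6/5, sqrt( 17 )/17, exp( - 1 ), sqrt(6)/6, sqrt (14), 3*sqrt (2) , 83/16,36 ]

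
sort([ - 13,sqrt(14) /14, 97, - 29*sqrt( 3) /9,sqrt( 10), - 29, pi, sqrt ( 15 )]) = [ - 29, - 13 , - 29*sqrt ( 3)/9,sqrt( 14) /14, pi , sqrt(10),sqrt(15 ),97 ]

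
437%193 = 51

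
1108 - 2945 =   -  1837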